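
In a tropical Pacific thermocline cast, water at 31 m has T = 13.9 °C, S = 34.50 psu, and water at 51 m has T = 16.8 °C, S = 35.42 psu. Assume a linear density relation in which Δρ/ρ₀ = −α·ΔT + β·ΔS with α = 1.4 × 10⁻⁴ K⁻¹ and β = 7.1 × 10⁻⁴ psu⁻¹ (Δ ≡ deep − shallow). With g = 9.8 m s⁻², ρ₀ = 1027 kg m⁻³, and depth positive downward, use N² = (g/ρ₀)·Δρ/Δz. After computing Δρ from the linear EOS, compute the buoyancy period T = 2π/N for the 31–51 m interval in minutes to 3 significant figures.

9.51 min

ΔT = +2.9 K, ΔS = +0.92 psu (deep − shallow).
Δρ/ρ₀ = −αΔT + βΔS = -4.06 × 10⁻⁴ + 6.532 × 10⁻⁴ = 2.472 × 10⁻⁴, so Δρ ≈ 0.2539 kg m⁻³.
N² = (g/ρ₀)·Δρ/Δz = g·(Δρ/ρ₀)/Δz = 9.8 × 2.472 × 10⁻⁴ / 20 = 1.2113 × 10⁻⁴ s⁻².
N = √(1.2113 × 10⁻⁴) = 0.011006 rad s⁻¹ → T = 2π/N = 570.89 s = 9.5148 min ≈ 9.51 min.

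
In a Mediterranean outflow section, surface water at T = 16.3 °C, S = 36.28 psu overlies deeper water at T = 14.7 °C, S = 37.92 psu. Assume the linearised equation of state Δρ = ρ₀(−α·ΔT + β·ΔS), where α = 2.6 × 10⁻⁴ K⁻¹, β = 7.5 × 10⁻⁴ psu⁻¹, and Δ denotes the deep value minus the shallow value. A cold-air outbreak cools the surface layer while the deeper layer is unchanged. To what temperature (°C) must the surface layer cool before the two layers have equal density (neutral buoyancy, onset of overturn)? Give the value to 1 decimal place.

10.0 °C

Neutral buoyancy requires Δρ = 0, i.e. −α(T_deep − T_surf′) + β(S_deep − S_surf) = 0.
T_surf′ = T_deep − (β/α)·ΔS = 14.7 − (7.5 × 10⁻⁴/2.6 × 10⁻⁴)·(+1.64) = 9.969 °C.
Cooling required: 16.3 − (9.969) = 6.331 °C.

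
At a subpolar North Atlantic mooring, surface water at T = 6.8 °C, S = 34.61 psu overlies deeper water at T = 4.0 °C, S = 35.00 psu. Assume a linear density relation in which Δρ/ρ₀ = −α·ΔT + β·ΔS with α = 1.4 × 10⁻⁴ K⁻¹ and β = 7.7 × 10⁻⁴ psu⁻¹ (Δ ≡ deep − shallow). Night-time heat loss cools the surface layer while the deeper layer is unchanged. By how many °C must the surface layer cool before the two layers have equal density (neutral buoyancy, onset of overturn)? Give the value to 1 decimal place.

4.9 °C

Neutral buoyancy requires Δρ = 0, i.e. −α(T_deep − T_surf′) + β(S_deep − S_surf) = 0.
T_surf′ = T_deep − (β/α)·ΔS = 4.0 − (7.7 × 10⁻⁴/1.4 × 10⁻⁴)·(+0.39) = 1.855 °C.
Cooling required: 6.8 − (1.855) = 4.945 °C.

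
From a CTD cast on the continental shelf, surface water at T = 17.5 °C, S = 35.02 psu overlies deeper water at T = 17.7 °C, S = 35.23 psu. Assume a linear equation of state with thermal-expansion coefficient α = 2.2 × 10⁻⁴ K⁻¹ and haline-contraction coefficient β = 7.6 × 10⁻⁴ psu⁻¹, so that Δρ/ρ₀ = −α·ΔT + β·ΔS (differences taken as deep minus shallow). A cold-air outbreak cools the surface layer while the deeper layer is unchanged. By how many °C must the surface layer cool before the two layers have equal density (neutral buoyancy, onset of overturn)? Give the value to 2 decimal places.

0.53 °C

Neutral buoyancy requires Δρ = 0, i.e. −α(T_deep − T_surf′) + β(S_deep − S_surf) = 0.
T_surf′ = T_deep − (β/α)·ΔS = 17.7 − (7.6 × 10⁻⁴/2.2 × 10⁻⁴)·(+0.21) = 16.9745 °C.
Cooling required: 17.5 − (16.9745) = 0.5255 °C.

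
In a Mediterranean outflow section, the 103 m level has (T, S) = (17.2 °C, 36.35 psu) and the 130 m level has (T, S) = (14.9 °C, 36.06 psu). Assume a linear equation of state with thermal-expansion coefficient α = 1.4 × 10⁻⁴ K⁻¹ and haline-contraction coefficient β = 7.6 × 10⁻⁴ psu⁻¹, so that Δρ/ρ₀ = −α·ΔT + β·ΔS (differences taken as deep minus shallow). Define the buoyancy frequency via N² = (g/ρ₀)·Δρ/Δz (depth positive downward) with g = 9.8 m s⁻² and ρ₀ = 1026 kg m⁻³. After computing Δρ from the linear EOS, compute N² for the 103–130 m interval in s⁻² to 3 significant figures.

ΔT = -2.3 K, ΔS = -0.29 psu (deep − shallow).
Δρ/ρ₀ = −αΔT + βΔS = 3.22 × 10⁻⁴ − 2.204 × 10⁻⁴ = 1.016 × 10⁻⁴, so Δρ ≈ 0.1042 kg m⁻³.
N² = (g/ρ₀)·Δρ/Δz = g·(Δρ/ρ₀)/Δz = 9.8 × 1.016 × 10⁻⁴ / 27 = 3.6877 × 10⁻⁵ s⁻² ≈ 3.69 × 10⁻⁵ s⁻².

3.69 × 10⁻⁵ s⁻²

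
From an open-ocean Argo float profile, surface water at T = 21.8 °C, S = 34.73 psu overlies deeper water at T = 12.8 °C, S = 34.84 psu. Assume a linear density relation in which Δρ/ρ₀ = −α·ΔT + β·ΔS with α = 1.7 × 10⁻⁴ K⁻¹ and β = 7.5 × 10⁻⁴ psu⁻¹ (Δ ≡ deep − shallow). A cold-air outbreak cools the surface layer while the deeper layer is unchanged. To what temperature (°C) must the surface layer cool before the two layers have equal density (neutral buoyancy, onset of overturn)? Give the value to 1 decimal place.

Neutral buoyancy requires Δρ = 0, i.e. −α(T_deep − T_surf′) + β(S_deep − S_surf) = 0.
T_surf′ = T_deep − (β/α)·ΔS = 12.8 − (7.5 × 10⁻⁴/1.7 × 10⁻⁴)·(+0.11) = 12.315 °C.
Cooling required: 21.8 − (12.315) = 9.485 °C.

12.3 °C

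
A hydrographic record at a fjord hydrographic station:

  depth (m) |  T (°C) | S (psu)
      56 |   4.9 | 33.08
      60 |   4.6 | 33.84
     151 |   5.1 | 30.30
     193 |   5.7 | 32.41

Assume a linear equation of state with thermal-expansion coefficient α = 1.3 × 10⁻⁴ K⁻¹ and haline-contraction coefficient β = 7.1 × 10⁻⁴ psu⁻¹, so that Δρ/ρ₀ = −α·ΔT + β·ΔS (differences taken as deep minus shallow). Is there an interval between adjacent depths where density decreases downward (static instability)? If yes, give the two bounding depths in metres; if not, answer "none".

60–151 m

Evaluate Δρ/ρ₀ = −αΔT + βΔS across each adjacent pair:
  56–60 m: −αΔT+βΔS = −(1.3 × 10⁻⁴)(-0.3)+(7.1 × 10⁻⁴)(+0.76) = 5.8 × 10⁻⁴ → stable
  60–151 m: −αΔT+βΔS = −(1.3 × 10⁻⁴)(+0.5)+(7.1 × 10⁻⁴)(-3.54) = -2.6 × 10⁻³ → UNSTABLE
  151–193 m: −αΔT+βΔS = −(1.3 × 10⁻⁴)(+0.6)+(7.1 × 10⁻⁴)(+2.11) = 1.4 × 10⁻³ → stable
The 60–151 m interval has Δρ < 0: lighter water underlies denser water.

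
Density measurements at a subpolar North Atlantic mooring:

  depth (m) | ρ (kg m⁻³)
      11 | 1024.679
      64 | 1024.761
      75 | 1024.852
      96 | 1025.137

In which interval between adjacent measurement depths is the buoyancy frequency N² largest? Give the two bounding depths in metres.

75–96 m

Compute the density gradient over each adjacent pair:
  11–64 m: Δρ/Δz = 0.082/53 = 1.5 × 10⁻³ kg m⁻⁴
  64–75 m: Δρ/Δz = 0.091/11 = 8.3 × 10⁻³ kg m⁻⁴
  75–96 m: Δρ/Δz = 0.285/21 = 0.014 kg m⁻⁴
The largest gradient is in the 75–96 m interval — the pycnocline.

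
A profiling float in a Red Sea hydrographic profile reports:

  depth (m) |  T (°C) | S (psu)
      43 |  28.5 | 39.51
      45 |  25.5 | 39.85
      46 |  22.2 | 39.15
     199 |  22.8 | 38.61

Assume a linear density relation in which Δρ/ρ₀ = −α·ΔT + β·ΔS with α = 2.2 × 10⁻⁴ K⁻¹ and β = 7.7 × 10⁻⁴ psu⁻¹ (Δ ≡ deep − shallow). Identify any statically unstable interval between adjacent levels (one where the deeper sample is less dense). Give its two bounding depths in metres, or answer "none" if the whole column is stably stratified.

46–199 m

Evaluate Δρ/ρ₀ = −αΔT + βΔS across each adjacent pair:
  43–45 m: −αΔT+βΔS = −(2.2 × 10⁻⁴)(-3.0)+(7.7 × 10⁻⁴)(+0.34) = 9.2 × 10⁻⁴ → stable
  45–46 m: −αΔT+βΔS = −(2.2 × 10⁻⁴)(-3.3)+(7.7 × 10⁻⁴)(-0.70) = 1.9 × 10⁻⁴ → stable
  46–199 m: −αΔT+βΔS = −(2.2 × 10⁻⁴)(+0.6)+(7.7 × 10⁻⁴)(-0.54) = -5.5 × 10⁻⁴ → UNSTABLE
The 46–199 m interval has Δρ < 0: lighter water underlies denser water.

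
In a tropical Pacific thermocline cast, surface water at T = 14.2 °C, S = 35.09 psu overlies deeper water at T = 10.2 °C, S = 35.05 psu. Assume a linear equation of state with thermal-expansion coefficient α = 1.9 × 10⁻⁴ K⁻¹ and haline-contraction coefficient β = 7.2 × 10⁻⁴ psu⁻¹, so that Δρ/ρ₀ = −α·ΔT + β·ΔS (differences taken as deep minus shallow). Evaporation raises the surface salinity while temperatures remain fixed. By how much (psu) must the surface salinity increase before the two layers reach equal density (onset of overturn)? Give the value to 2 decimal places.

Neutral buoyancy requires −α(T_deep − T_surf) + β(S_deep − S_surf′) = 0.
S_surf′ = S_deep − (α/β)·ΔT = 35.05 − (1.9 × 10⁻⁴/7.2 × 10⁻⁴)·(-4.0) = 36.1056 psu.
Increase required: 36.1056 − 35.09 = 1.0156 psu.

1.02 psu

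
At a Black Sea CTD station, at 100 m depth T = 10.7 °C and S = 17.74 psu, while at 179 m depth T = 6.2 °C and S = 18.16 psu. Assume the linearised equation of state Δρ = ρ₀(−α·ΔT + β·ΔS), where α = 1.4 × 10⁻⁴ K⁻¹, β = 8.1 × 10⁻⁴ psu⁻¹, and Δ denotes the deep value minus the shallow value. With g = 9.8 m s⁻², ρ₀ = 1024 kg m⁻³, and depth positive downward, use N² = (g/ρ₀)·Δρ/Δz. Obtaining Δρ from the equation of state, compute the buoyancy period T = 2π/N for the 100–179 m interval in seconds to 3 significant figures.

ΔT = -4.5 K, ΔS = +0.42 psu (deep − shallow).
Δρ/ρ₀ = −αΔT + βΔS = 6.30 × 10⁻⁴ + 3.402 × 10⁻⁴ = 9.702 × 10⁻⁴, so Δρ ≈ 0.9935 kg m⁻³.
N² = (g/ρ₀)·Δρ/Δz = g·(Δρ/ρ₀)/Δz = 9.8 × 9.702 × 10⁻⁴ / 79 = 1.2035 × 10⁻⁴ s⁻².
N = √(1.2035 × 10⁻⁴) = 0.010970 rad s⁻¹ → T = 2π/N = 572.76 s ≈ 573 s.

573 s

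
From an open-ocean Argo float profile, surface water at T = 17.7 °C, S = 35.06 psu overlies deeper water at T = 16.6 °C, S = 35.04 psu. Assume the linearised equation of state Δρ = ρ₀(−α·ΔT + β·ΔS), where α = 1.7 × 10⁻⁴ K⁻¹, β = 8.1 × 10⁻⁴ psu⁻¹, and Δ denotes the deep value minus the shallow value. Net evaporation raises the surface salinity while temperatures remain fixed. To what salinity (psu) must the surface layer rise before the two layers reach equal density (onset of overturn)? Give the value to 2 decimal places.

35.27 psu

Neutral buoyancy requires −α(T_deep − T_surf) + β(S_deep − S_surf′) = 0.
S_surf′ = S_deep − (α/β)·ΔT = 35.04 − (1.7 × 10⁻⁴/8.1 × 10⁻⁴)·(-1.1) = 35.2709 psu.
Increase required: 35.2709 − 35.06 = 0.2109 psu.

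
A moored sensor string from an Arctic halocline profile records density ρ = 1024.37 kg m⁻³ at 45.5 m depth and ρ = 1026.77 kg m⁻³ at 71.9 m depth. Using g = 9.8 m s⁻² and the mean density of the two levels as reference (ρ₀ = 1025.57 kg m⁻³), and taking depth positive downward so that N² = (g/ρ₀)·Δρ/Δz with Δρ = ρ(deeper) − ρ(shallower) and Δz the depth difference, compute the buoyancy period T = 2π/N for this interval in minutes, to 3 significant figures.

3.55 min

Δρ = 1026.77 − 1024.37 = 2.40 kg m⁻³ over Δz = 71.9 − 45.5 = 26.4 m.
N² = (9.8/1025.57) × (2.40/26.4) = 8.6870 × 10⁻⁴ s⁻².
N = √(8.6870 × 10⁻⁴) = 0.029474 rad s⁻¹, so T = 2π/N = 213.18 s = 3.5530 min ≈ 3.55 min.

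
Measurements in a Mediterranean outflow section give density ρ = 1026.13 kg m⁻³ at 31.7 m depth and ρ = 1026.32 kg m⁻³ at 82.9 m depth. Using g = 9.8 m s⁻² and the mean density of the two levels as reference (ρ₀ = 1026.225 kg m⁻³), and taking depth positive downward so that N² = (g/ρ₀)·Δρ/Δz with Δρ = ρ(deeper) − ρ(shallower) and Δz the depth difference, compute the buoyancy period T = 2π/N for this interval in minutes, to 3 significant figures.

17.6 min

Δρ = 1026.32 − 1026.13 = 0.19 kg m⁻³ over Δz = 82.9 − 31.7 = 51.2 m.
N² = (9.8/1026.225) × (0.19/51.2) = 3.5438 × 10⁻⁵ s⁻².
N = √(3.5438 × 10⁻⁵) = 5.9530 × 10⁻³ rad s⁻¹, so T = 2π/N = 1.0555 × 10³ s = 17.592 min ≈ 17.6 min.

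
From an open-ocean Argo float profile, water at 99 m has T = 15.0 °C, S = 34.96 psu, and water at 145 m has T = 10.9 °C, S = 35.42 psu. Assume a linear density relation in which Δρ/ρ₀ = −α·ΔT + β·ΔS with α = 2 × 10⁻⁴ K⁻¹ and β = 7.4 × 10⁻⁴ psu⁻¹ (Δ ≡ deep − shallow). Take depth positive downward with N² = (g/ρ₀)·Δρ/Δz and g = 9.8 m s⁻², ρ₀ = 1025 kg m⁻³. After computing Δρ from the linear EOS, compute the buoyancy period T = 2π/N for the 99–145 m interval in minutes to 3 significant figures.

6.66 min

ΔT = -4.1 K, ΔS = +0.46 psu (deep − shallow).
Δρ/ρ₀ = −αΔT + βΔS = 8.20 × 10⁻⁴ + 3.404 × 10⁻⁴ = 1.1604 × 10⁻³, so Δρ ≈ 1.189 kg m⁻³.
N² = (g/ρ₀)·Δρ/Δz = g·(Δρ/ρ₀)/Δz = 9.8 × 1.1604 × 10⁻³ / 46 = 2.4722 × 10⁻⁴ s⁻².
N = √(2.4722 × 10⁻⁴) = 0.015723 rad s⁻¹ → T = 2π/N = 399.62 s = 6.6603 min ≈ 6.66 min.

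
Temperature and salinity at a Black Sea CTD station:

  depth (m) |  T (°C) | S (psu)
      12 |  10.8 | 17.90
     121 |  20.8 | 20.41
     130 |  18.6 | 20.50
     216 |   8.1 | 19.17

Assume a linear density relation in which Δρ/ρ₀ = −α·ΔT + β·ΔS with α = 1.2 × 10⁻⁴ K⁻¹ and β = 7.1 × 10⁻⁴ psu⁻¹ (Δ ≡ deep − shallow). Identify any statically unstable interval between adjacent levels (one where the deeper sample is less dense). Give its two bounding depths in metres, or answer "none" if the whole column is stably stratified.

none

Evaluate Δρ/ρ₀ = −αΔT + βΔS across each adjacent pair:
  12–121 m: −αΔT+βΔS = −(1.2 × 10⁻⁴)(+10.0)+(7.1 × 10⁻⁴)(+2.51) = 5.8 × 10⁻⁴ → stable
  121–130 m: −αΔT+βΔS = −(1.2 × 10⁻⁴)(-2.2)+(7.1 × 10⁻⁴)(+0.09) = 3.3 × 10⁻⁴ → stable
  130–216 m: −αΔT+βΔS = −(1.2 × 10⁻⁴)(-10.5)+(7.1 × 10⁻⁴)(-1.33) = 3.2 × 10⁻⁴ → stable
Every interval has Δρ > 0: the column is stably stratified throughout.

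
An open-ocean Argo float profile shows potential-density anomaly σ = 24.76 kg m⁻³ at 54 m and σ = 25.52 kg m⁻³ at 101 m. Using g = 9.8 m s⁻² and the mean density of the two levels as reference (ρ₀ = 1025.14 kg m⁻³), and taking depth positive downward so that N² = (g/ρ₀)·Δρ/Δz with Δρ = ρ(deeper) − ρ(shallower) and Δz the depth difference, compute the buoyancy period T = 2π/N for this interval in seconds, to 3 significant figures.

505 s

Δρ = 1025.52 − 1024.76 = 0.76 kg m⁻³ over Δz = 101 − 54 = 47 m.
N² = (9.8/1025.14) × (0.76/47) = 1.5458 × 10⁻⁴ s⁻².
N = √(1.5458 × 10⁻⁴) = 0.012433 rad s⁻¹, so T = 2π/N = 505.36 s ≈ 505 s.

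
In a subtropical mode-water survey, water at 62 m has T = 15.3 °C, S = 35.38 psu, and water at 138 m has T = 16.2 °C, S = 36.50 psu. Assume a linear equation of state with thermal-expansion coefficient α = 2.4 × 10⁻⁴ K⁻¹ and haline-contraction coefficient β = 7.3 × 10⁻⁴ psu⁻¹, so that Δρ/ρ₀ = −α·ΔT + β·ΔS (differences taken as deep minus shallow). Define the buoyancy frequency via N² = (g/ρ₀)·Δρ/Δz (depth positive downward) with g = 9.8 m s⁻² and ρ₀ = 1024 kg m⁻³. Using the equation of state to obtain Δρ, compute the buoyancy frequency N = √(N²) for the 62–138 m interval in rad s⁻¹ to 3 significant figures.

ΔT = +0.9 K, ΔS = +1.12 psu (deep − shallow).
Δρ/ρ₀ = −αΔT + βΔS = -2.16 × 10⁻⁴ + 8.176 × 10⁻⁴ = 6.016 × 10⁻⁴, so Δρ ≈ 0.6160 kg m⁻³.
N² = (g/ρ₀)·Δρ/Δz = g·(Δρ/ρ₀)/Δz = 9.8 × 6.016 × 10⁻⁴ / 76 = 7.7575 × 10⁻⁵ s⁻².
N = √(7.7575 × 10⁻⁵) = 8.8077 × 10⁻³ rad s⁻¹ ≈ 8.81 × 10⁻³ rad s⁻¹.

8.81 × 10⁻³ rad s⁻¹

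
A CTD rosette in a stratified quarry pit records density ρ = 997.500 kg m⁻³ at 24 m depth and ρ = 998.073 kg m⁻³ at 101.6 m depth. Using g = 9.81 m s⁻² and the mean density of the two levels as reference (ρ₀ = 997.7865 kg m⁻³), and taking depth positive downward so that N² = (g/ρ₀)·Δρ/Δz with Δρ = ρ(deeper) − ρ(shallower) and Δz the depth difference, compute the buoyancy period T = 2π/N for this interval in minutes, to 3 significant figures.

Δρ = 998.073 − 997.500 = 0.573 kg m⁻³ over Δz = 101.6 − 24 = 77.6 m.
N² = (9.81/997.7865) × (0.573/77.6) = 7.2598 × 10⁻⁵ s⁻².
N = √(7.2598 × 10⁻⁵) = 8.5204 × 10⁻³ rad s⁻¹, so T = 2π/N = 737.43 s = 12.290 min ≈ 12.3 min.

12.3 min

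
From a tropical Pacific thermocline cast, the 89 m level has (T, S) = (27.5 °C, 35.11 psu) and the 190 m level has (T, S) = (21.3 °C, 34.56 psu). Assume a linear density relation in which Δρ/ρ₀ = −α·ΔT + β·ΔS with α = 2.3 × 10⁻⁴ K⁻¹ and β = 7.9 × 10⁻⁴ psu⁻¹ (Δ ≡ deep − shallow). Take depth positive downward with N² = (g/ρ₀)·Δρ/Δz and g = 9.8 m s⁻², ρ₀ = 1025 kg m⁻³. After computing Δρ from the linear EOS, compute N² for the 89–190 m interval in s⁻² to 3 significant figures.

9.62 × 10⁻⁵ s⁻²

ΔT = -6.2 K, ΔS = -0.55 psu (deep − shallow).
Δρ/ρ₀ = −αΔT + βΔS = 1.426 × 10⁻³ − 4.345 × 10⁻⁴ = 9.915 × 10⁻⁴, so Δρ ≈ 1.016 kg m⁻³.
N² = (g/ρ₀)·Δρ/Δz = g·(Δρ/ρ₀)/Δz = 9.8 × 9.915 × 10⁻⁴ / 101 = 9.6205 × 10⁻⁵ s⁻² ≈ 9.62 × 10⁻⁵ s⁻².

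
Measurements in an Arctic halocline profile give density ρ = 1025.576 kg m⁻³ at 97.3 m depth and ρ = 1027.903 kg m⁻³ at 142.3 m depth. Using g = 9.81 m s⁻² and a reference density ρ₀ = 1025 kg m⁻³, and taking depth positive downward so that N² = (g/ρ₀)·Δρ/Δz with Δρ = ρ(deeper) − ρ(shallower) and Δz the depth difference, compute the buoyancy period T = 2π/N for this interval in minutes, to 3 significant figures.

4.71 min

Δρ = 1027.903 − 1025.576 = 2.327 kg m⁻³ over Δz = 142.3 − 97.3 = 45 m.
N² = (9.81/1025) × (2.327/45) = 4.9491 × 10⁻⁴ s⁻².
N = √(4.9491 × 10⁻⁴) = 0.022247 rad s⁻¹, so T = 2π/N = 282.43 s = 4.7072 min ≈ 4.71 min.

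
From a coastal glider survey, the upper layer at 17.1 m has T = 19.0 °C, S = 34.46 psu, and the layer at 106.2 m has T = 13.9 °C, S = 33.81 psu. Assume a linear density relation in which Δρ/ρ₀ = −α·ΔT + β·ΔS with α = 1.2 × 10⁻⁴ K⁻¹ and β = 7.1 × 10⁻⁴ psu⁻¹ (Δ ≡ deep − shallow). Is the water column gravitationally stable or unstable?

ΔT = 13.9 − 19.0 = -5.1 K and ΔS = 33.81 − 34.46 = -0.65 psu (deep − shallow).
−αΔT = 6.12 × 10⁻⁴; βΔS = -4.615 × 10⁻⁴; sum Δρ/ρ₀ = 1.505 × 10⁻⁴.
Δρ/ρ₀ > 0, so Δρ > 0: deeper water is denser → statically stable.

stable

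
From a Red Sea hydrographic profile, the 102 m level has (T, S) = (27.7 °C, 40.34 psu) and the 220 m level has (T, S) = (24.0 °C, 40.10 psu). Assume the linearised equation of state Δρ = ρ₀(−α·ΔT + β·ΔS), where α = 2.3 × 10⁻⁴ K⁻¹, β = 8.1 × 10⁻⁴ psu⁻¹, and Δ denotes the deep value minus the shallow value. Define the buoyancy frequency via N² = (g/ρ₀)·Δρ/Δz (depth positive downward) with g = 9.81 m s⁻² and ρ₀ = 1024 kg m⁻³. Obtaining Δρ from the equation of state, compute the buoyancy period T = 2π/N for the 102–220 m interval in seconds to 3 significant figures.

850 s

ΔT = -3.7 K, ΔS = -0.24 psu (deep − shallow).
Δρ/ρ₀ = −αΔT + βΔS = 8.51 × 10⁻⁴ − 1.944 × 10⁻⁴ = 6.566 × 10⁻⁴, so Δρ ≈ 0.6724 kg m⁻³.
N² = (g/ρ₀)·Δρ/Δz = g·(Δρ/ρ₀)/Δz = 9.81 × 6.566 × 10⁻⁴ / 118 = 5.4587 × 10⁻⁵ s⁻².
N = √(5.4587 × 10⁻⁵) = 7.3883 × 10⁻³ rad s⁻¹ → T = 2π/N = 850.42 s ≈ 850 s.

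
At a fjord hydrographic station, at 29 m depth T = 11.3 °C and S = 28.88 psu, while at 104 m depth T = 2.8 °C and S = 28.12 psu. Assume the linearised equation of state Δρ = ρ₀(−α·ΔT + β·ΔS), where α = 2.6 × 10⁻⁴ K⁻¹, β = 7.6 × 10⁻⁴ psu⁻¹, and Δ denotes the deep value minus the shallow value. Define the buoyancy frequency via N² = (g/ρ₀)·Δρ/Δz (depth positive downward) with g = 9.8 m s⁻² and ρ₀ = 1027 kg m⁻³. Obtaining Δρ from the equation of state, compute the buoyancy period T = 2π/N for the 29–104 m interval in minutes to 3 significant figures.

ΔT = -8.5 K, ΔS = -0.76 psu (deep − shallow).
Δρ/ρ₀ = −αΔT + βΔS = 2.21 × 10⁻³ − 5.776 × 10⁻⁴ = 1.6324 × 10⁻³, so Δρ ≈ 1.676 kg m⁻³.
N² = (g/ρ₀)·Δρ/Δz = g·(Δρ/ρ₀)/Δz = 9.8 × 1.6324 × 10⁻³ / 75 = 2.1330 × 10⁻⁴ s⁻².
N = √(2.1330 × 10⁻⁴) = 0.014605 rad s⁻¹ → T = 2π/N = 430.21 s = 7.1702 min ≈ 7.17 min.

7.17 min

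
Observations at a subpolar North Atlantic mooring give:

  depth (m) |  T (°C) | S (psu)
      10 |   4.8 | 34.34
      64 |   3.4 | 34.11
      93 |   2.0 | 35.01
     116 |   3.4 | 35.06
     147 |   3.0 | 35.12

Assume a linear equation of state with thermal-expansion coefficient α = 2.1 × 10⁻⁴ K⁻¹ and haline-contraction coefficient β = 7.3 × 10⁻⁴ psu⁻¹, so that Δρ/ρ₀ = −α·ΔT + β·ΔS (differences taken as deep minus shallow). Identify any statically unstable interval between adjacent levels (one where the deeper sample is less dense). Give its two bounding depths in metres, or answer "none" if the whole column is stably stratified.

Evaluate Δρ/ρ₀ = −αΔT + βΔS across each adjacent pair:
  10–64 m: −αΔT+βΔS = −(2.1 × 10⁻⁴)(-1.4)+(7.3 × 10⁻⁴)(-0.23) = 1.3 × 10⁻⁴ → stable
  64–93 m: −αΔT+βΔS = −(2.1 × 10⁻⁴)(-1.4)+(7.3 × 10⁻⁴)(+0.90) = 9.5 × 10⁻⁴ → stable
  93–116 m: −αΔT+βΔS = −(2.1 × 10⁻⁴)(+1.4)+(7.3 × 10⁻⁴)(+0.05) = -2.6 × 10⁻⁴ → UNSTABLE
  116–147 m: −αΔT+βΔS = −(2.1 × 10⁻⁴)(-0.4)+(7.3 × 10⁻⁴)(+0.06) = 1.3 × 10⁻⁴ → stable
The 93–116 m interval has Δρ < 0: lighter water underlies denser water.

93–116 m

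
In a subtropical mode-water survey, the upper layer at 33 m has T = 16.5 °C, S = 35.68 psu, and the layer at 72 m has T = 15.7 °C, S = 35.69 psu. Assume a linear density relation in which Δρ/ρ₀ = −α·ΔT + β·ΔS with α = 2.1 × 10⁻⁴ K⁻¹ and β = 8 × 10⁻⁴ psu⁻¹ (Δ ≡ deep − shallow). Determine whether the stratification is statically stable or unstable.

stable

ΔT = 15.7 − 16.5 = -0.8 K and ΔS = 35.69 − 35.68 = +0.01 psu (deep − shallow).
−αΔT = 1.68 × 10⁻⁴; βΔS = 8.00 × 10⁻⁶; sum Δρ/ρ₀ = 1.76 × 10⁻⁴.
Δρ/ρ₀ > 0, so Δρ > 0: deeper water is denser → statically stable.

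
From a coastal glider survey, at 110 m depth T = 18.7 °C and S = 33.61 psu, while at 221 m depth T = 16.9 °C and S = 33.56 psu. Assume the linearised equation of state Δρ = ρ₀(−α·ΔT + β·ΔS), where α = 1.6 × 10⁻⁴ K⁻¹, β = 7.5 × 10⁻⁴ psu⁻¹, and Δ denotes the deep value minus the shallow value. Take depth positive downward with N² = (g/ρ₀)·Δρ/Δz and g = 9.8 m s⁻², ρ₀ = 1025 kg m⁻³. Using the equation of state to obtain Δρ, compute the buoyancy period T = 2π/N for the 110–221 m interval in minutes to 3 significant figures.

22.3 min

ΔT = -1.8 K, ΔS = -0.05 psu (deep − shallow).
Δρ/ρ₀ = −αΔT + βΔS = 2.88 × 10⁻⁴ − 3.75 × 10⁻⁵ = 2.505 × 10⁻⁴, so Δρ ≈ 0.2568 kg m⁻³.
N² = (g/ρ₀)·Δρ/Δz = g·(Δρ/ρ₀)/Δz = 9.8 × 2.505 × 10⁻⁴ / 111 = 2.2116 × 10⁻⁵ s⁻².
N = √(2.2116 × 10⁻⁵) = 4.7028 × 10⁻³ rad s⁻¹ → T = 2π/N = 1.3361 × 10³ s = 22.268 min ≈ 22.3 min.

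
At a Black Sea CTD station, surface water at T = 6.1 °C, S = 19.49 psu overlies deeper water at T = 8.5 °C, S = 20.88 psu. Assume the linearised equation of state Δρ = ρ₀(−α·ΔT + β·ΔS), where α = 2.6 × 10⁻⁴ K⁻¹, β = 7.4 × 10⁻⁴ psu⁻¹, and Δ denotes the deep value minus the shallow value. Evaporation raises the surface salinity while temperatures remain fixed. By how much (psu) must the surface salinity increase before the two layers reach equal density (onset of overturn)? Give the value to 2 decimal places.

0.55 psu

Neutral buoyancy requires −α(T_deep − T_surf) + β(S_deep − S_surf′) = 0.
S_surf′ = S_deep − (α/β)·ΔT = 20.88 − (2.6 × 10⁻⁴/7.4 × 10⁻⁴)·(+2.4) = 20.0368 psu.
Increase required: 20.0368 − 19.49 = 0.5468 psu.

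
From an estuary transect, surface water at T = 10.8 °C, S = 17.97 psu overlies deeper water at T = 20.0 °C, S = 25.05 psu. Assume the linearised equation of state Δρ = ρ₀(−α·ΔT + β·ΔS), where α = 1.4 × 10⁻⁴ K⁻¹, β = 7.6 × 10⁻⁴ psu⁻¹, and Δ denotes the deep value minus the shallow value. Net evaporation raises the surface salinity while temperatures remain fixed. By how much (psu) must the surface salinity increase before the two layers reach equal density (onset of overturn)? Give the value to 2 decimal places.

5.39 psu

Neutral buoyancy requires −α(T_deep − T_surf) + β(S_deep − S_surf′) = 0.
S_surf′ = S_deep − (α/β)·ΔT = 25.05 − (1.4 × 10⁻⁴/7.6 × 10⁻⁴)·(+9.2) = 23.3553 psu.
Increase required: 23.3553 − 17.97 = 5.3853 psu.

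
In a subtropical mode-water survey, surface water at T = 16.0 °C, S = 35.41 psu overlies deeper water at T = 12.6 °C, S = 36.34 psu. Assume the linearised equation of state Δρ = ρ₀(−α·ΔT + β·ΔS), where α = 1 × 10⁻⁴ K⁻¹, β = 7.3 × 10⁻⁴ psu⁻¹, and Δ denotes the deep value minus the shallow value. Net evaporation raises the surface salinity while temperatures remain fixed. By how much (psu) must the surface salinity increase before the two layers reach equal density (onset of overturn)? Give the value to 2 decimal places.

1.40 psu

Neutral buoyancy requires −α(T_deep − T_surf) + β(S_deep − S_surf′) = 0.
S_surf′ = S_deep − (α/β)·ΔT = 36.34 − (1 × 10⁻⁴/7.3 × 10⁻⁴)·(-3.4) = 36.8058 psu.
Increase required: 36.8058 − 35.41 = 1.3958 psu.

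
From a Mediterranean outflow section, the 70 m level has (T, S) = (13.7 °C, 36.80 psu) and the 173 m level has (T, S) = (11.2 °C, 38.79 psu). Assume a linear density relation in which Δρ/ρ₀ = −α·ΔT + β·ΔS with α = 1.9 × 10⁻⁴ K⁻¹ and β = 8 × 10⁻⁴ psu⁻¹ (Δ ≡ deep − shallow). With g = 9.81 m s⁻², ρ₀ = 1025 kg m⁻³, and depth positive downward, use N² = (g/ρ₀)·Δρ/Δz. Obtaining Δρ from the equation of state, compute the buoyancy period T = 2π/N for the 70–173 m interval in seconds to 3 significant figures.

ΔT = -2.5 K, ΔS = +1.99 psu (deep − shallow).
Δρ/ρ₀ = −αΔT + βΔS = 4.75 × 10⁻⁴ + 1.592 × 10⁻³ = 2.067 × 10⁻³, so Δρ ≈ 2.119 kg m⁻³.
N² = (g/ρ₀)·Δρ/Δz = g·(Δρ/ρ₀)/Δz = 9.81 × 2.067 × 10⁻³ / 103 = 1.9687 × 10⁻⁴ s⁻².
N = √(1.9687 × 10⁻⁴) = 0.014031 rad s⁻¹ → T = 2π/N = 447.81 s ≈ 448 s.

448 s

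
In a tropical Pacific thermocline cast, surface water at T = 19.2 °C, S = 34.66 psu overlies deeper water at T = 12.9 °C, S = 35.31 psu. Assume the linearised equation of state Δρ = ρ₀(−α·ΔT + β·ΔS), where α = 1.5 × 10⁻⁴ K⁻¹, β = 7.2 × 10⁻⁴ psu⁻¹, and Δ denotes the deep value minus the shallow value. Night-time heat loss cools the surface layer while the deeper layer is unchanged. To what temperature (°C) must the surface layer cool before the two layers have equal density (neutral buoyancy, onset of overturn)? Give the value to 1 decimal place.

9.8 °C

Neutral buoyancy requires Δρ = 0, i.e. −α(T_deep − T_surf′) + β(S_deep − S_surf) = 0.
T_surf′ = T_deep − (β/α)·ΔS = 12.9 − (7.2 × 10⁻⁴/1.5 × 10⁻⁴)·(+0.65) = 9.780 °C.
Cooling required: 19.2 − (9.780) = 9.420 °C.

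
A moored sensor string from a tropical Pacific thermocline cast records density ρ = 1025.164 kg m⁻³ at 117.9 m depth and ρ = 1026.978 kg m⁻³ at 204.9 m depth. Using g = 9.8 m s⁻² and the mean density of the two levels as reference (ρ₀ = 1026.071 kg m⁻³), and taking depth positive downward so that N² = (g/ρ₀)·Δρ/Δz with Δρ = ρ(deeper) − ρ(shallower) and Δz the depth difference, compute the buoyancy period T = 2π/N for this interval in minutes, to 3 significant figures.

Δρ = 1026.978 − 1025.164 = 1.814 kg m⁻³ over Δz = 204.9 − 117.9 = 87 m.
N² = (9.8/1026.071) × (1.814/87) = 1.9914 × 10⁻⁴ s⁻².
N = √(1.9914 × 10⁻⁴) = 0.014112 rad s⁻¹, so T = 2π/N = 445.24 s = 7.4207 min ≈ 7.42 min.

7.42 min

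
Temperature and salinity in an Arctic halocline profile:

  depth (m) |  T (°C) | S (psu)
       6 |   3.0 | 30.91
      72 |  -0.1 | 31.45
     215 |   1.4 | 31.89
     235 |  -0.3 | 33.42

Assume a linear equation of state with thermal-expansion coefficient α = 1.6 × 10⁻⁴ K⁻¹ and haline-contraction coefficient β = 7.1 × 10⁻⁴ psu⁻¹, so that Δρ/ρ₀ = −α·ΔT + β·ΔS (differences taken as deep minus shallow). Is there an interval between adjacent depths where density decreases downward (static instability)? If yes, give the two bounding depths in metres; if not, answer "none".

Evaluate Δρ/ρ₀ = −αΔT + βΔS across each adjacent pair:
  6–72 m: −αΔT+βΔS = −(1.6 × 10⁻⁴)(-3.1)+(7.1 × 10⁻⁴)(+0.54) = 8.8 × 10⁻⁴ → stable
  72–215 m: −αΔT+βΔS = −(1.6 × 10⁻⁴)(+1.5)+(7.1 × 10⁻⁴)(+0.44) = 7.2 × 10⁻⁵ → stable
  215–235 m: −αΔT+βΔS = −(1.6 × 10⁻⁴)(-1.7)+(7.1 × 10⁻⁴)(+1.53) = 1.4 × 10⁻³ → stable
Every interval has Δρ > 0: the column is stably stratified throughout.

none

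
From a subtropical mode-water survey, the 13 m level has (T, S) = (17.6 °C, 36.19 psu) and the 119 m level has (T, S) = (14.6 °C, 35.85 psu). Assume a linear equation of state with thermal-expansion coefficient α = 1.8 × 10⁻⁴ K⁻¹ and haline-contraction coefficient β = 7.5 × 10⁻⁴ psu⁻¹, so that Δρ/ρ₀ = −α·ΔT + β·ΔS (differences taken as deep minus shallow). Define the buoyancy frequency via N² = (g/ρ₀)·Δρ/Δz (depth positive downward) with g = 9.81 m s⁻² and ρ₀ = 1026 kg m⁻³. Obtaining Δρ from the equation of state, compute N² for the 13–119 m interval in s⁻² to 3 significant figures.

2.64 × 10⁻⁵ s⁻²

ΔT = -3.0 K, ΔS = -0.34 psu (deep − shallow).
Δρ/ρ₀ = −αΔT + βΔS = 5.40 × 10⁻⁴ − 2.55 × 10⁻⁴ = 2.85 × 10⁻⁴, so Δρ ≈ 0.2924 kg m⁻³.
N² = (g/ρ₀)·Δρ/Δz = g·(Δρ/ρ₀)/Δz = 9.81 × 2.85 × 10⁻⁴ / 106 = 2.6376 × 10⁻⁵ s⁻² ≈ 2.64 × 10⁻⁵ s⁻².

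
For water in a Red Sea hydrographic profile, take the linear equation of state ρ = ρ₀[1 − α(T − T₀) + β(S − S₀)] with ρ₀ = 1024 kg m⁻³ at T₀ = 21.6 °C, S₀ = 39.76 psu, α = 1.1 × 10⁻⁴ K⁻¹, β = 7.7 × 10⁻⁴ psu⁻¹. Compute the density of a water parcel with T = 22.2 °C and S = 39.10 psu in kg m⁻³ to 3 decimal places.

T − T₀ = +0.6 K, S − S₀ = -0.66 psu.
Bracket = 1 − α·(+0.6) + β·(-0.66) = 1 + (-5.742 × 10⁻⁴) = 0.9994258.
ρ = 1024 × 0.9994258 = 1023.412 kg m⁻³.

1023.412 kg m⁻³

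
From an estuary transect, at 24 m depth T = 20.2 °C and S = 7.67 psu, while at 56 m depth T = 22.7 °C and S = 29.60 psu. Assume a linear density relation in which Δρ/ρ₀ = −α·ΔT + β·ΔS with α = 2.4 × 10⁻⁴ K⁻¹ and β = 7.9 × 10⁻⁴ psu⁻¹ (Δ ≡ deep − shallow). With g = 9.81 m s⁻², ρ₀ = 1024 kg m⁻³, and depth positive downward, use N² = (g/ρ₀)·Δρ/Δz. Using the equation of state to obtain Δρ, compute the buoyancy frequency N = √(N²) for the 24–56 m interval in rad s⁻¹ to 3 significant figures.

ΔT = +2.5 K, ΔS = +21.93 psu (deep − shallow).
Δρ/ρ₀ = −αΔT + βΔS = -6.00 × 10⁻⁴ + 0.0173247 = 0.0167247, so Δρ ≈ 17.13 kg m⁻³.
N² = (g/ρ₀)·Δρ/Δz = g·(Δρ/ρ₀)/Δz = 9.81 × 0.0167247 / 32 = 5.1272 × 10⁻³ s⁻².
N = √(5.1272 × 10⁻³) = 0.071604 rad s⁻¹ ≈ 0.0716 rad s⁻¹.

0.0716 rad s⁻¹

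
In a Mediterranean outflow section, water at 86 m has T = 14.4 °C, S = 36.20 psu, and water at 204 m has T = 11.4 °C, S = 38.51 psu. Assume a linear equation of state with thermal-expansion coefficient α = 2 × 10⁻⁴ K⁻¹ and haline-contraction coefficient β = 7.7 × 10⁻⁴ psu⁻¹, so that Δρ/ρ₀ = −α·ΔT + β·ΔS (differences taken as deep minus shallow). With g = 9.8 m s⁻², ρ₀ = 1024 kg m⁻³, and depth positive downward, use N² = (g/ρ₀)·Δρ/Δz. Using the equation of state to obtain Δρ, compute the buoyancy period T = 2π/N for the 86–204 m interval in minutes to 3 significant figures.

ΔT = -3.0 K, ΔS = +2.31 psu (deep − shallow).
Δρ/ρ₀ = −αΔT + βΔS = 6.00 × 10⁻⁴ + 1.7787 × 10⁻³ = 2.3787 × 10⁻³, so Δρ ≈ 2.436 kg m⁻³.
N² = (g/ρ₀)·Δρ/Δz = g·(Δρ/ρ₀)/Δz = 9.8 × 2.3787 × 10⁻³ / 118 = 1.9755 × 10⁻⁴ s⁻².
N = √(1.9755 × 10⁻⁴) = 0.014055 rad s⁻¹ → T = 2π/N = 447.04 s = 7.4507 min ≈ 7.45 min.

7.45 min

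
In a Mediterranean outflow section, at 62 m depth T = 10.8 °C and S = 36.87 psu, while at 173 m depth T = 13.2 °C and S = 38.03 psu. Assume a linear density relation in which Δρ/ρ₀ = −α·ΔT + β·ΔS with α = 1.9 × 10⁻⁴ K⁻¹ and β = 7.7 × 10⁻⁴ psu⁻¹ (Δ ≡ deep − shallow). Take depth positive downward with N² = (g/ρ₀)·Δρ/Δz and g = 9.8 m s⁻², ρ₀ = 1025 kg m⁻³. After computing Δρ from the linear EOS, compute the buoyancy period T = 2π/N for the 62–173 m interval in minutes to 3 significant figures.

16.9 min

ΔT = +2.4 K, ΔS = +1.16 psu (deep − shallow).
Δρ/ρ₀ = −αΔT + βΔS = -4.56 × 10⁻⁴ + 8.932 × 10⁻⁴ = 4.372 × 10⁻⁴, so Δρ ≈ 0.4481 kg m⁻³.
N² = (g/ρ₀)·Δρ/Δz = g·(Δρ/ρ₀)/Δz = 9.8 × 4.372 × 10⁻⁴ / 111 = 3.8600 × 10⁻⁵ s⁻².
N = √(3.8600 × 10⁻⁵) = 6.2129 × 10⁻³ rad s⁻¹ → T = 2π/N = 1.0113 × 10³ s = 16.855 min ≈ 16.9 min.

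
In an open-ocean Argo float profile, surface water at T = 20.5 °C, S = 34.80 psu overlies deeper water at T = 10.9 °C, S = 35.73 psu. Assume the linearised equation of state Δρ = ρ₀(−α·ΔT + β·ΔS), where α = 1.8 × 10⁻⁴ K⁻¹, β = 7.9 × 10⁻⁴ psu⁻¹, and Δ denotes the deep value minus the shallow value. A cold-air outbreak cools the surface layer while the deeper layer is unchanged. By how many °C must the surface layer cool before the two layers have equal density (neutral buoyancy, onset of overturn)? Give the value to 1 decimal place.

Neutral buoyancy requires Δρ = 0, i.e. −α(T_deep − T_surf′) + β(S_deep − S_surf) = 0.
T_surf′ = T_deep − (β/α)·ΔS = 10.9 − (7.9 × 10⁻⁴/1.8 × 10⁻⁴)·(+0.93) = 6.818 °C.
Cooling required: 20.5 − (6.818) = 13.682 °C.

13.7 °C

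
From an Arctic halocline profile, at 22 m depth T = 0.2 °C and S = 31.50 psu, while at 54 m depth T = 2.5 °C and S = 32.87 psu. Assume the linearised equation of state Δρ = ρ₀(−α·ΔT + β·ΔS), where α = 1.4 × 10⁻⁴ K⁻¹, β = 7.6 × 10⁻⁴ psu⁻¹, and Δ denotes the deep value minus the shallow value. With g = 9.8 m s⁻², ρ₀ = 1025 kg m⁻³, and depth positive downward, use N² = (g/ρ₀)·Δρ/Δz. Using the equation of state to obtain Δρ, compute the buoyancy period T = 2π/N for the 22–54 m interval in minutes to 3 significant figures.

ΔT = +2.3 K, ΔS = +1.37 psu (deep − shallow).
Δρ/ρ₀ = −αΔT + βΔS = -3.22 × 10⁻⁴ + 1.0412 × 10⁻³ = 7.192 × 10⁻⁴, so Δρ ≈ 0.7372 kg m⁻³.
N² = (g/ρ₀)·Δρ/Δz = g·(Δρ/ρ₀)/Δz = 9.8 × 7.192 × 10⁻⁴ / 32 = 2.2026 × 10⁻⁴ s⁻².
N = √(2.2026 × 10⁻⁴) = 0.014841 rad s⁻¹ → T = 2π/N = 423.37 s = 7.0562 min ≈ 7.06 min.

7.06 min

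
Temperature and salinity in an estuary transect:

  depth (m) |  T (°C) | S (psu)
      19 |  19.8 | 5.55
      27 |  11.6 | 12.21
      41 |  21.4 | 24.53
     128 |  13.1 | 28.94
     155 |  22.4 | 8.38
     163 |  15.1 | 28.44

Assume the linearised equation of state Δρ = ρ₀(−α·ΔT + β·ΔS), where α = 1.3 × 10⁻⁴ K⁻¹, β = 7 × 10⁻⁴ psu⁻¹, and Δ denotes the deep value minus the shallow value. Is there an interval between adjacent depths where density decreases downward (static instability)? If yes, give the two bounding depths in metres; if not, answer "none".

Evaluate Δρ/ρ₀ = −αΔT + βΔS across each adjacent pair:
  19–27 m: −αΔT+βΔS = −(1.3 × 10⁻⁴)(-8.2)+(7 × 10⁻⁴)(+6.66) = 5.7 × 10⁻³ → stable
  27–41 m: −αΔT+βΔS = −(1.3 × 10⁻⁴)(+9.8)+(7 × 10⁻⁴)(+12.32) = 7.3 × 10⁻³ → stable
  41–128 m: −αΔT+βΔS = −(1.3 × 10⁻⁴)(-8.3)+(7 × 10⁻⁴)(+4.41) = 4.2 × 10⁻³ → stable
  128–155 m: −αΔT+βΔS = −(1.3 × 10⁻⁴)(+9.3)+(7 × 10⁻⁴)(-20.56) = -0.016 → UNSTABLE
  155–163 m: −αΔT+βΔS = −(1.3 × 10⁻⁴)(-7.3)+(7 × 10⁻⁴)(+20.06) = 0.015 → stable
The 128–155 m interval has Δρ < 0: lighter water underlies denser water.

128–155 m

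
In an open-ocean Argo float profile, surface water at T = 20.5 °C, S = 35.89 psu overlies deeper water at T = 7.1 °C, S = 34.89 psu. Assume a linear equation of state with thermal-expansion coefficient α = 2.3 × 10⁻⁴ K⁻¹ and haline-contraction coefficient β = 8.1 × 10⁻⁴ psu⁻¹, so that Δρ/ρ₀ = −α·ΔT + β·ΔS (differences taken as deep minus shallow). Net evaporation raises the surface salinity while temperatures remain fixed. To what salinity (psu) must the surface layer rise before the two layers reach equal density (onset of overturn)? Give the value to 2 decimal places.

38.69 psu

Neutral buoyancy requires −α(T_deep − T_surf) + β(S_deep − S_surf′) = 0.
S_surf′ = S_deep − (α/β)·ΔT = 34.89 − (2.3 × 10⁻⁴/8.1 × 10⁻⁴)·(-13.4) = 38.6949 psu.
Increase required: 38.6949 − 35.89 = 2.8049 psu.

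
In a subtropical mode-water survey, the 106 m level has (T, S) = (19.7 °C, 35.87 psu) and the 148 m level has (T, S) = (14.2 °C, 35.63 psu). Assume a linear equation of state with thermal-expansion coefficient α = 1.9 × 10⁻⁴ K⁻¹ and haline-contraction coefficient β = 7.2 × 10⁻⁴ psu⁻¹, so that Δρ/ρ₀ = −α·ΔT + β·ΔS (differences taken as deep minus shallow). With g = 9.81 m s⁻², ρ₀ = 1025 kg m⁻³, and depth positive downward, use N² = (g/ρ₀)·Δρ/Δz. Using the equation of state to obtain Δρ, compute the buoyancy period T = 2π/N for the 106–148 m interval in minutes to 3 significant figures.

7.34 min

ΔT = -5.5 K, ΔS = -0.24 psu (deep − shallow).
Δρ/ρ₀ = −αΔT + βΔS = 1.045 × 10⁻³ − 1.728 × 10⁻⁴ = 8.722 × 10⁻⁴, so Δρ ≈ 0.8940 kg m⁻³.
N² = (g/ρ₀)·Δρ/Δz = g·(Δρ/ρ₀)/Δz = 9.81 × 8.722 × 10⁻⁴ / 42 = 2.0372 × 10⁻⁴ s⁻².
N = √(2.0372 × 10⁻⁴) = 0.014273 rad s⁻¹ → T = 2π/N = 440.21 s = 7.3368 min ≈ 7.34 min.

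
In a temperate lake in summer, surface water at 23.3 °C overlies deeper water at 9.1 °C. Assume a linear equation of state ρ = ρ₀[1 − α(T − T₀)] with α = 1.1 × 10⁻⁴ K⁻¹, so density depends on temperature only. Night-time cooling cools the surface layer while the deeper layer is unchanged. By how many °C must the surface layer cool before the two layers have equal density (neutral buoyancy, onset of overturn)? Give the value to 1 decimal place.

14.2 °C

With temperature the only control, equal density requires T_surf′ = T_deep.
T_surf′ = 9.1 °C.
Cooling required: 23.3 − 9.1 = 14.2 °C.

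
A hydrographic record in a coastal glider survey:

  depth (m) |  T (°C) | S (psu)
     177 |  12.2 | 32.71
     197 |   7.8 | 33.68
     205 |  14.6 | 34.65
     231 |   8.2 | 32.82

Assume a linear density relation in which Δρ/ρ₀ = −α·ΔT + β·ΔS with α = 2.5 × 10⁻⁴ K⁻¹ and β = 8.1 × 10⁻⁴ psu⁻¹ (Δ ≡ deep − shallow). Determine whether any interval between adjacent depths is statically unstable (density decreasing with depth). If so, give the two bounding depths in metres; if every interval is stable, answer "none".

197–205 m

Evaluate Δρ/ρ₀ = −αΔT + βΔS across each adjacent pair:
  177–197 m: −αΔT+βΔS = −(2.5 × 10⁻⁴)(-4.4)+(8.1 × 10⁻⁴)(+0.97) = 1.9 × 10⁻³ → stable
  197–205 m: −αΔT+βΔS = −(2.5 × 10⁻⁴)(+6.8)+(8.1 × 10⁻⁴)(+0.97) = -9.1 × 10⁻⁴ → UNSTABLE
  205–231 m: −αΔT+βΔS = −(2.5 × 10⁻⁴)(-6.4)+(8.1 × 10⁻⁴)(-1.83) = 1.2 × 10⁻⁴ → stable
The 197–205 m interval has Δρ < 0: lighter water underlies denser water.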